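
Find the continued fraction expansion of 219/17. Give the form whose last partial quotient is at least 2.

[12; 1, 7, 2]

219 = 12*17 + 15
17 = 1*15 + 2
15 = 7*2 + 1
2 = 2*1 + 0  (stop)
So 219/17 = [12; 1, 7, 2].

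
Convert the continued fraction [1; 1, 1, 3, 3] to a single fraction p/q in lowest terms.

36/23

Using pₖ = aₖpₖ₋₁ + pₖ₋₂ and qₖ = aₖqₖ₋₁ + qₖ₋₂:
  k=0: a=1, p=1, q=1
  k=1: a=1, p=2, q=1
  k=2: a=1, p=3, q=2
  k=3: a=3, p=11, q=7
  k=4: a=3, p=36, q=23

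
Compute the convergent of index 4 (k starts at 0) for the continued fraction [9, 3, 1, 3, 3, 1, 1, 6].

Using pₖ = aₖpₖ₋₁ + pₖ₋₂, qₖ = aₖqₖ₋₁ + qₖ₋₂ (with p₋₁=1, p₋₂=0, q₋₁=0, q₋₂=1):
  k=0: a=9, p=9, q=1
  k=1: a=3, p=28, q=3
  k=2: a=1, p=37, q=4
  k=3: a=3, p=139, q=15
  k=4: a=3, p=454, q=49

454/49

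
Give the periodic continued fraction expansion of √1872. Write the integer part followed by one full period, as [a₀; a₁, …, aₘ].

a₀ = ⌊√1872⌋ = 43.
With m₀=0, d₀=1 and mₖ₊₁ = dₖaₖ − mₖ, dₖ₊₁ = (n − mₖ₊₁²)/dₖ, aₖ₊₁ = ⌊(a₀+mₖ₊₁)/dₖ₊₁⌋:
  k=1: m=43, d=23, a=3
  k=2: m=26, d=52, a=1
  k=3: m=26, d=23, a=3
  k=4: m=43, d=1, a=86
d=1 and a=2a₀=86 at k=4, so the next step gives (m, d) = (43, 23) again — its k=1 value — and the period has length 4.

[43; 3, 1, 3, 86]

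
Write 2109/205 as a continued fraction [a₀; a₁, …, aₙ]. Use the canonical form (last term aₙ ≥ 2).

[10; 3, 2, 9, 3]

2109 = 10·205 + 59
205 = 3·59 + 28
59 = 2·28 + 3
28 = 9·3 + 1
3 = 3·1 + 0  (stop)
So 2109/205 = [10; 3, 2, 9, 3].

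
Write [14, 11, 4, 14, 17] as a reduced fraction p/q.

154161/10942

Using pₖ = aₖpₖ₋₁ + pₖ₋₂ and qₖ = aₖqₖ₋₁ + qₖ₋₂:
  k=0: a=14, p=14, q=1
  k=1: a=11, p=155, q=11
  k=2: a=4, p=634, q=45
  k=3: a=14, p=9031, q=641
  k=4: a=17, p=154161, q=10942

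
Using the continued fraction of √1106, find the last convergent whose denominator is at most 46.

1297/39

√1106 = [33; 3, 1, 8, 1, 3, 66, …] (period length 6).
Convergents:
  p_0/q_0 = 33/1
  p_1/q_1 = 100/3
  p_2/q_2 = 133/4
  p_3/q_3 = 1164/35
  p_4/q_4 = 1297/39
  p_5/q_5 = 5055/152
q_4 = 39 ≤ 46 < 152 = q_5, so the answer is 1297/39.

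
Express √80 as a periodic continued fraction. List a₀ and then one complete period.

a₀ = ⌊√80⌋ = 8.
With m₀=0, d₀=1 and mₖ₊₁ = dₖaₖ − mₖ, dₖ₊₁ = (n − mₖ₊₁²)/dₖ, aₖ₊₁ = ⌊(a₀+mₖ₊₁)/dₖ₊₁⌋:
  k=1: m=8, d=16, a=1
  k=2: m=8, d=1, a=16
d=1 and a=2a₀=16 at k=2, so the next step gives (m, d) = (8, 16) again — its k=1 value — and the period has length 2.

[8; 1, 16]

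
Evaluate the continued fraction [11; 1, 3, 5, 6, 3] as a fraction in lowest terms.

4834/411

Using pₖ = aₖpₖ₋₁ + pₖ₋₂ and qₖ = aₖqₖ₋₁ + qₖ₋₂:
  k=0: a=11, p=11, q=1
  k=1: a=1, p=12, q=1
  k=2: a=3, p=47, q=4
  k=3: a=5, p=247, q=21
  k=4: a=6, p=1529, q=130
  k=5: a=3, p=4834, q=411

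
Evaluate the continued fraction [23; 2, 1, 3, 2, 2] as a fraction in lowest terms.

Using pₖ = aₖpₖ₋₁ + pₖ₋₂ and qₖ = aₖqₖ₋₁ + qₖ₋₂:
  k=0: a=23, p=23, q=1
  k=1: a=2, p=47, q=2
  k=2: a=1, p=70, q=3
  k=3: a=3, p=257, q=11
  k=4: a=2, p=584, q=25
  k=5: a=2, p=1425, q=61

1425/61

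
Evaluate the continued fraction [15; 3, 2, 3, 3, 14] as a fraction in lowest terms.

17279/1130

Using pₖ = aₖpₖ₋₁ + pₖ₋₂ and qₖ = aₖqₖ₋₁ + qₖ₋₂:
  k=0: a=15, p=15, q=1
  k=1: a=3, p=46, q=3
  k=2: a=2, p=107, q=7
  k=3: a=3, p=367, q=24
  k=4: a=3, p=1208, q=79
  k=5: a=14, p=17279, q=1130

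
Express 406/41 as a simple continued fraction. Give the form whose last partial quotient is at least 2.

406 = 9·41 + 37
41 = 1·37 + 4
37 = 9·4 + 1
4 = 4·1 + 0  (stop)
So 406/41 = [9; 1, 9, 4].

[9; 1, 9, 4]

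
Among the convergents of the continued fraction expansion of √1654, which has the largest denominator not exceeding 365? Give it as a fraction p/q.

9964/245

√1654 = [40; 1, 2, 40, 2, 1, 80, …] (period length 6).
Convergents:
  p_0/q_0 = 40/1
  p_1/q_1 = 41/1
  p_2/q_2 = 122/3
  p_3/q_3 = 4921/121
  p_4/q_4 = 9964/245
  p_5/q_5 = 14885/366
q_4 = 245 ≤ 365 < 366 = q_5, so the answer is 9964/245.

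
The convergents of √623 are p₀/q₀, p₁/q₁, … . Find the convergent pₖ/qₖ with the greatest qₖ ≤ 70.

√623 = [24; 1, 23, 1, 48, …] (period length 4).
Convergents:
  p_0/q_0 = 24/1
  p_1/q_1 = 25/1
  p_2/q_2 = 599/24
  p_3/q_3 = 624/25
  p_4/q_4 = 30551/1224
q_3 = 25 ≤ 70 < 1224 = q_4, so the answer is 624/25.

624/25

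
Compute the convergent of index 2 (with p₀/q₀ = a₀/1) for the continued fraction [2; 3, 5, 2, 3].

37/16

Using pₖ = aₖpₖ₋₁ + pₖ₋₂, qₖ = aₖqₖ₋₁ + qₖ₋₂ (with p₋₁=1, p₋₂=0, q₋₁=0, q₋₂=1):
  k=0: a=2, p=2, q=1
  k=1: a=3, p=7, q=3
  k=2: a=5, p=37, q=16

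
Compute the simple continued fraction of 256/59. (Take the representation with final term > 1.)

256 = 4*59 + 20
59 = 2*20 + 19
20 = 1*19 + 1
19 = 19*1 + 0  (stop)
So 256/59 = [4; 2, 1, 19].

[4; 2, 1, 19]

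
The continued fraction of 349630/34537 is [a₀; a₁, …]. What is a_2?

349630 = 10·34537 + 4260   →  a_0 = 10
34537 = 8·4260 + 457   →  a_1 = 8
4260 = 9·457 + 147   →  a_2 = 9

9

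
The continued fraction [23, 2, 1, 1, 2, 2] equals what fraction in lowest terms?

Fold from the inside: start with 2/1.
  2 + 1/2 = 5/2
  1 + 2/5 = 7/5
  1 + 5/7 = 12/7
  2 + 7/12 = 31/12
  23 + 12/31 = 725/31

725/31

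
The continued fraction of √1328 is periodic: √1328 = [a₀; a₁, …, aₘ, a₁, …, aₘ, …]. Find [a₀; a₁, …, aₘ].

a₀ = ⌊√1328⌋ = 36.
With m₀=0, d₀=1 and mₖ₊₁ = dₖaₖ − mₖ, dₖ₊₁ = (n − mₖ₊₁²)/dₖ, aₖ₊₁ = ⌊(a₀+mₖ₊₁)/dₖ₊₁⌋:
  k=1: m=36, d=32, a=2
  k=2: m=28, d=17, a=3
  k=3: m=23, d=47, a=1
  k=4: m=24, d=16, a=3
  k=5: m=24, d=47, a=1
  k=6: m=23, d=17, a=3
  k=7: m=28, d=32, a=2
  k=8: m=36, d=1, a=72
d=1 and a=2a₀=72 at k=8, so the next step gives (m, d) = (36, 32) again — its k=1 value — and the period has length 8.

[36; 2, 3, 1, 3, 1, 3, 2, 72]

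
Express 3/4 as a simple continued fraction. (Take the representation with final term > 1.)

3 = 0*4 + 3
4 = 1*3 + 1
3 = 3*1 + 0  (stop)
So 3/4 = [0; 1, 3].

[0; 1, 3]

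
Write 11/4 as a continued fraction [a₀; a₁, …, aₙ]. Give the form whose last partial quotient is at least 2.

[2; 1, 3]

11 = 2*4 + 3
4 = 1*3 + 1
3 = 3*1 + 0  (stop)
So 11/4 = [2; 1, 3].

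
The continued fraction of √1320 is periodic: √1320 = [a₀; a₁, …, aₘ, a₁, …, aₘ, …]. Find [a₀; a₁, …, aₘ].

[36; 3, 72]

a₀ = ⌊√1320⌋ = 36.
With m₀=0, d₀=1 and mₖ₊₁ = dₖaₖ − mₖ, dₖ₊₁ = (n − mₖ₊₁²)/dₖ, aₖ₊₁ = ⌊(a₀+mₖ₊₁)/dₖ₊₁⌋:
  k=1: m=36, d=24, a=3
  k=2: m=36, d=1, a=72
d=1 and a=2a₀=72 at k=2, so the next step gives (m, d) = (36, 24) again — its k=1 value — and the period has length 2.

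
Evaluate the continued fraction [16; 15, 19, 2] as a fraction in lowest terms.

9431/587

Using pₖ = aₖpₖ₋₁ + pₖ₋₂ and qₖ = aₖqₖ₋₁ + qₖ₋₂:
  k=0: a=16, p=16, q=1
  k=1: a=15, p=241, q=15
  k=2: a=19, p=4595, q=286
  k=3: a=2, p=9431, q=587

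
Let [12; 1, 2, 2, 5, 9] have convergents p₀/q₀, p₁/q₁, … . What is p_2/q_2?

38/3

Using pₖ = aₖpₖ₋₁ + pₖ₋₂, qₖ = aₖqₖ₋₁ + qₖ₋₂ (with p₋₁=1, p₋₂=0, q₋₁=0, q₋₂=1):
  k=0: a=12, p=12, q=1
  k=1: a=1, p=13, q=1
  k=2: a=2, p=38, q=3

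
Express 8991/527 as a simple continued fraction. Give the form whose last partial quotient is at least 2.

[17; 16, 2, 7, 2]

8991 = 17×527 + 32
527 = 16×32 + 15
32 = 2×15 + 2
15 = 7×2 + 1
2 = 2×1 + 0  (stop)
So 8991/527 = [17; 16, 2, 7, 2].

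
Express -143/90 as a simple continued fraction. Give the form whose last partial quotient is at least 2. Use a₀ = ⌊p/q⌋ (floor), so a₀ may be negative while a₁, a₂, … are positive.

[-2; 2, 2, 3, 5]

-143 = -2×90 + 37
90 = 2×37 + 16
37 = 2×16 + 5
16 = 3×5 + 1
5 = 5×1 + 0  (stop)
So -143/90 = [-2; 2, 2, 3, 5].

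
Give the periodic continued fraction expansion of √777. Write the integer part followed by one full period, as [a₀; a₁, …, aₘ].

a₀ = ⌊√777⌋ = 27.
With m₀=0, d₀=1 and mₖ₊₁ = dₖaₖ − mₖ, dₖ₊₁ = (n − mₖ₊₁²)/dₖ, aₖ₊₁ = ⌊(a₀+mₖ₊₁)/dₖ₊₁⌋:
  k=1: m=27, d=48, a=1
  k=2: m=21, d=7, a=6
  k=3: m=21, d=48, a=1
  k=4: m=27, d=1, a=54
d=1 and a=2a₀=54 at k=4, so the next step gives (m, d) = (27, 48) again — its k=1 value — and the period has length 4.

[27; 1, 6, 1, 54]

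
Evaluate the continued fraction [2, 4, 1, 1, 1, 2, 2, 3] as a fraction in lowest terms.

Fold from the inside: start with 3/1.
  2 + 1/3 = 7/3
  2 + 3/7 = 17/7
  1 + 7/17 = 24/17
  1 + 17/24 = 41/24
  1 + 24/41 = 65/41
  4 + 41/65 = 301/65
  2 + 65/301 = 667/301

667/301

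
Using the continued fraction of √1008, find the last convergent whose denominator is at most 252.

7969/251

√1008 = [31; 1, 2, 1, 62, …] (period length 4).
Convergents:
  p_0/q_0 = 31/1
  p_1/q_1 = 32/1
  p_2/q_2 = 95/3
  p_3/q_3 = 127/4
  p_4/q_4 = 7969/251
  p_5/q_5 = 8096/255
q_4 = 251 ≤ 252 < 255 = q_5, so the answer is 7969/251.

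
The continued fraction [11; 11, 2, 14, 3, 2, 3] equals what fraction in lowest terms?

Using pₖ = aₖpₖ₋₁ + pₖ₋₂ and qₖ = aₖqₖ₋₁ + qₖ₋₂:
  k=0: a=11, p=11, q=1
  k=1: a=11, p=122, q=11
  k=2: a=2, p=255, q=23
  k=3: a=14, p=3692, q=333
  k=4: a=3, p=11331, q=1022
  k=5: a=2, p=26354, q=2377
  k=6: a=3, p=90393, q=8153

90393/8153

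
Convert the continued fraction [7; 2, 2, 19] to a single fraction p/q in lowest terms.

Using pₖ = aₖpₖ₋₁ + pₖ₋₂ and qₖ = aₖqₖ₋₁ + qₖ₋₂:
  k=0: a=7, p=7, q=1
  k=1: a=2, p=15, q=2
  k=2: a=2, p=37, q=5
  k=3: a=19, p=718, q=97

718/97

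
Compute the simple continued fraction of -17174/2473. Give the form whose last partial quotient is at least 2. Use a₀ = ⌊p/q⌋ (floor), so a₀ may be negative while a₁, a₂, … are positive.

-17174 = -7·2473 + 137
2473 = 18·137 + 7
137 = 19·7 + 4
7 = 1·4 + 3
4 = 1·3 + 1
3 = 3·1 + 0  (stop)
So -17174/2473 = [-7; 18, 19, 1, 1, 3].

[-7; 18, 19, 1, 1, 3]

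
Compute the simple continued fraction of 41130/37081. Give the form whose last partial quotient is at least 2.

41130 = 1·37081 + 4049
37081 = 9·4049 + 640
4049 = 6·640 + 209
640 = 3·209 + 13
209 = 16·13 + 1
13 = 13·1 + 0  (stop)
So 41130/37081 = [1; 9, 6, 3, 16, 13].

[1; 9, 6, 3, 16, 13]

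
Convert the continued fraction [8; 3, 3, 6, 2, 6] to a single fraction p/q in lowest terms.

Using pₖ = aₖpₖ₋₁ + pₖ₋₂ and qₖ = aₖqₖ₋₁ + qₖ₋₂:
  k=0: a=8, p=8, q=1
  k=1: a=3, p=25, q=3
  k=2: a=3, p=83, q=10
  k=3: a=6, p=523, q=63
  k=4: a=2, p=1129, q=136
  k=5: a=6, p=7297, q=879

7297/879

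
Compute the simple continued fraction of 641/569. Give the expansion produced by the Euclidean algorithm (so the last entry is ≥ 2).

[1; 7, 1, 9, 3, 2]

641 = 1*569 + 72
569 = 7*72 + 65
72 = 1*65 + 7
65 = 9*7 + 2
7 = 3*2 + 1
2 = 2*1 + 0  (stop)
So 641/569 = [1; 7, 1, 9, 3, 2].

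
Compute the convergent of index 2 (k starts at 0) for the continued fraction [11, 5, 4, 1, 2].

235/21

Using pₖ = aₖpₖ₋₁ + pₖ₋₂, qₖ = aₖqₖ₋₁ + qₖ₋₂ (with p₋₁=1, p₋₂=0, q₋₁=0, q₋₂=1):
  k=0: a=11, p=11, q=1
  k=1: a=5, p=56, q=5
  k=2: a=4, p=235, q=21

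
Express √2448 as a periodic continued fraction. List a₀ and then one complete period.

a₀ = ⌊√2448⌋ = 49.

[49; 2, 10, 2, 98]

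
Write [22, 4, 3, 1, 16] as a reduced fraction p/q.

6337/285

Using pₖ = aₖpₖ₋₁ + pₖ₋₂ and qₖ = aₖqₖ₋₁ + qₖ₋₂:
  k=0: a=22, p=22, q=1
  k=1: a=4, p=89, q=4
  k=2: a=3, p=289, q=13
  k=3: a=1, p=378, q=17
  k=4: a=16, p=6337, q=285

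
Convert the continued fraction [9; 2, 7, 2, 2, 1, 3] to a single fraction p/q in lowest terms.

3901/412

Using pₖ = aₖpₖ₋₁ + pₖ₋₂ and qₖ = aₖqₖ₋₁ + qₖ₋₂:
  k=0: a=9, p=9, q=1
  k=1: a=2, p=19, q=2
  k=2: a=7, p=142, q=15
  k=3: a=2, p=303, q=32
  k=4: a=2, p=748, q=79
  k=5: a=1, p=1051, q=111
  k=6: a=3, p=3901, q=412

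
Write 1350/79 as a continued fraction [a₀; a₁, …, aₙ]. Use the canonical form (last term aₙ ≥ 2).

[17; 11, 3, 2]

1350 = 17*79 + 7
79 = 11*7 + 2
7 = 3*2 + 1
2 = 2*1 + 0  (stop)
So 1350/79 = [17; 11, 3, 2].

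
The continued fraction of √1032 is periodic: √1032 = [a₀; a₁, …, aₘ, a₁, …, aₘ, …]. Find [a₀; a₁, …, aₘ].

a₀ = ⌊√1032⌋ = 32.
With m₀=0, d₀=1 and mₖ₊₁ = dₖaₖ − mₖ, dₖ₊₁ = (n − mₖ₊₁²)/dₖ, aₖ₊₁ = ⌊(a₀+mₖ₊₁)/dₖ₊₁⌋:
  k=1: m=32, d=8, a=8
  k=2: m=32, d=1, a=64
d=1 and a=2a₀=64 at k=2, so the next step gives (m, d) = (32, 8) again — its k=1 value — and the period has length 2.

[32; 8, 64]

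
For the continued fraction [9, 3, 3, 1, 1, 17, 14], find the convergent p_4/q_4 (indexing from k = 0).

214/23

Using pₖ = aₖpₖ₋₁ + pₖ₋₂, qₖ = aₖqₖ₋₁ + qₖ₋₂ (with p₋₁=1, p₋₂=0, q₋₁=0, q₋₂=1):
  k=0: a=9, p=9, q=1
  k=1: a=3, p=28, q=3
  k=2: a=3, p=93, q=10
  k=3: a=1, p=121, q=13
  k=4: a=1, p=214, q=23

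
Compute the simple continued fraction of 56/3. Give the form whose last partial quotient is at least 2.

56 = 18×3 + 2
3 = 1×2 + 1
2 = 2×1 + 0  (stop)
So 56/3 = [18; 1, 2].

[18; 1, 2]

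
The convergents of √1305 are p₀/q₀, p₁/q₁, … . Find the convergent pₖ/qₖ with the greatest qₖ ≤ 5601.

167041/4624

√1305 = [36; 8, 72, …] (period length 2).
Convergents:
  p_0/q_0 = 36/1
  p_1/q_1 = 289/8
  p_2/q_2 = 20844/577
  p_3/q_3 = 167041/4624
  p_4/q_4 = 12047796/333505
q_3 = 4624 ≤ 5601 < 333505 = q_4, so the answer is 167041/4624.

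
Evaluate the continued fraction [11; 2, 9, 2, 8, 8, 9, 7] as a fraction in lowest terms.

2048286/178501

Fold from the inside: start with 7/1.
  9 + 1/7 = 64/7
  8 + 7/64 = 519/64
  8 + 64/519 = 4216/519
  2 + 519/4216 = 8951/4216
  9 + 4216/8951 = 84775/8951
  2 + 8951/84775 = 178501/84775
  11 + 84775/178501 = 2048286/178501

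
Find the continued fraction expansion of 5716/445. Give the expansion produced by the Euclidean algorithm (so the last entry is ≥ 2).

[12; 1, 5, 2, 4, 2, 3]

5716 = 12·445 + 376
445 = 1·376 + 69
376 = 5·69 + 31
69 = 2·31 + 7
31 = 4·7 + 3
7 = 2·3 + 1
3 = 3·1 + 0  (stop)
So 5716/445 = [12; 1, 5, 2, 4, 2, 3].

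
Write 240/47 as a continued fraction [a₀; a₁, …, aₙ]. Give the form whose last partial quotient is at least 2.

240 = 5·47 + 5
47 = 9·5 + 2
5 = 2·2 + 1
2 = 2·1 + 0  (stop)
So 240/47 = [5; 9, 2, 2].

[5; 9, 2, 2]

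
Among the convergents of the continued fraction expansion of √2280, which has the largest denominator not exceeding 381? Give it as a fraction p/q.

18097/379

√2280 = [47; 1, 2, 1, 94, …] (period length 4).
Convergents:
  p_0/q_0 = 47/1
  p_1/q_1 = 48/1
  p_2/q_2 = 143/3
  p_3/q_3 = 191/4
  p_4/q_4 = 18097/379
  p_5/q_5 = 18288/383
q_4 = 379 ≤ 381 < 383 = q_5, so the answer is 18097/379.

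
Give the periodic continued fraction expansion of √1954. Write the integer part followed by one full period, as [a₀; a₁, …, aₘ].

a₀ = ⌊√1954⌋ = 44.

[44; 4, 1, 9, 44, 9, 1, 4, 88]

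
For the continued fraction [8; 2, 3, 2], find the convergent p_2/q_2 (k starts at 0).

Using pₖ = aₖpₖ₋₁ + pₖ₋₂, qₖ = aₖqₖ₋₁ + qₖ₋₂ (with p₋₁=1, p₋₂=0, q₋₁=0, q₋₂=1):
  k=0: a=8, p=8, q=1
  k=1: a=2, p=17, q=2
  k=2: a=3, p=59, q=7

59/7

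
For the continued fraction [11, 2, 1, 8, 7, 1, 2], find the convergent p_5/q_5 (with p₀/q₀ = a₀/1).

2394/211

Using pₖ = aₖpₖ₋₁ + pₖ₋₂, qₖ = aₖqₖ₋₁ + qₖ₋₂ (with p₋₁=1, p₋₂=0, q₋₁=0, q₋₂=1):
  k=0: a=11, p=11, q=1
  k=1: a=2, p=23, q=2
  k=2: a=1, p=34, q=3
  k=3: a=8, p=295, q=26
  k=4: a=7, p=2099, q=185
  k=5: a=1, p=2394, q=211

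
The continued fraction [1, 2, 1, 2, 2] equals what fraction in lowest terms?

26/19

Using pₖ = aₖpₖ₋₁ + pₖ₋₂ and qₖ = aₖqₖ₋₁ + qₖ₋₂:
  k=0: a=1, p=1, q=1
  k=1: a=2, p=3, q=2
  k=2: a=1, p=4, q=3
  k=3: a=2, p=11, q=8
  k=4: a=2, p=26, q=19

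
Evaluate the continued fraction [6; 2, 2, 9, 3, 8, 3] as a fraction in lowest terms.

24278/3791

Using pₖ = aₖpₖ₋₁ + pₖ₋₂ and qₖ = aₖqₖ₋₁ + qₖ₋₂:
  k=0: a=6, p=6, q=1
  k=1: a=2, p=13, q=2
  k=2: a=2, p=32, q=5
  k=3: a=9, p=301, q=47
  k=4: a=3, p=935, q=146
  k=5: a=8, p=7781, q=1215
  k=6: a=3, p=24278, q=3791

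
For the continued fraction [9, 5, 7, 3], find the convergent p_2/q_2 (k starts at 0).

331/36

Using pₖ = aₖpₖ₋₁ + pₖ₋₂, qₖ = aₖqₖ₋₁ + qₖ₋₂ (with p₋₁=1, p₋₂=0, q₋₁=0, q₋₂=1):
  k=0: a=9, p=9, q=1
  k=1: a=5, p=46, q=5
  k=2: a=7, p=331, q=36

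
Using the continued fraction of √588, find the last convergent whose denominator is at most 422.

√588 = [24; 4, 48, …] (period length 2).
Convergents:
  p_0/q_0 = 24/1
  p_1/q_1 = 97/4
  p_2/q_2 = 4680/193
  p_3/q_3 = 18817/776
q_2 = 193 ≤ 422 < 776 = q_3, so the answer is 4680/193.

4680/193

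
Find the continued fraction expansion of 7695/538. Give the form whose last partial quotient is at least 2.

[14; 3, 3, 3, 16]

7695 = 14×538 + 163
538 = 3×163 + 49
163 = 3×49 + 16
49 = 3×16 + 1
16 = 16×1 + 0  (stop)
So 7695/538 = [14; 3, 3, 3, 16].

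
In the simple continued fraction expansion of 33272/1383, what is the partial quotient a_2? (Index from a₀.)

3

33272 = 24·1383 + 80   →  a_0 = 24
1383 = 17·80 + 23   →  a_1 = 17
80 = 3·23 + 11   →  a_2 = 3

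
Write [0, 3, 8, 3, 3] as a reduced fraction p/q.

Using pₖ = aₖpₖ₋₁ + pₖ₋₂ and qₖ = aₖqₖ₋₁ + qₖ₋₂:
  k=0: a=0, p=0, q=1
  k=1: a=3, p=1, q=3
  k=2: a=8, p=8, q=25
  k=3: a=3, p=25, q=78
  k=4: a=3, p=83, q=259

83/259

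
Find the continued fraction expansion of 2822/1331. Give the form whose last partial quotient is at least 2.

[2; 8, 3, 7, 3, 2]

2822 = 2×1331 + 160
1331 = 8×160 + 51
160 = 3×51 + 7
51 = 7×7 + 2
7 = 3×2 + 1
2 = 2×1 + 0  (stop)
So 2822/1331 = [2; 8, 3, 7, 3, 2].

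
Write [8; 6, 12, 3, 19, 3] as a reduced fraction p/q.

Fold from the inside: start with 3/1.
  19 + 1/3 = 58/3
  3 + 3/58 = 177/58
  12 + 58/177 = 2182/177
  6 + 177/2182 = 13269/2182
  8 + 2182/13269 = 108334/13269

108334/13269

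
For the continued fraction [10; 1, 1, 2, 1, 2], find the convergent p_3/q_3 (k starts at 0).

53/5

Using pₖ = aₖpₖ₋₁ + pₖ₋₂, qₖ = aₖqₖ₋₁ + qₖ₋₂ (with p₋₁=1, p₋₂=0, q₋₁=0, q₋₂=1):
  k=0: a=10, p=10, q=1
  k=1: a=1, p=11, q=1
  k=2: a=1, p=21, q=2
  k=3: a=2, p=53, q=5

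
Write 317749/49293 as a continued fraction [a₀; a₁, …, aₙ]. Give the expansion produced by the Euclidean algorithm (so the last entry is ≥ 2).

317749 = 6·49293 + 21991
49293 = 2·21991 + 5311
21991 = 4·5311 + 747
5311 = 7·747 + 82
747 = 9·82 + 9
82 = 9·9 + 1
9 = 9·1 + 0  (stop)
So 317749/49293 = [6; 2, 4, 7, 9, 9, 9].

[6; 2, 4, 7, 9, 9, 9]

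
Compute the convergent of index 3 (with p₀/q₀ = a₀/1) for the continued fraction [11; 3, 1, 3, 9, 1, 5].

169/15

Using pₖ = aₖpₖ₋₁ + pₖ₋₂, qₖ = aₖqₖ₋₁ + qₖ₋₂ (with p₋₁=1, p₋₂=0, q₋₁=0, q₋₂=1):
  k=0: a=11, p=11, q=1
  k=1: a=3, p=34, q=3
  k=2: a=1, p=45, q=4
  k=3: a=3, p=169, q=15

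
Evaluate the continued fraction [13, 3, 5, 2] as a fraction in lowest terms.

Fold from the inside: start with 2/1.
  5 + 1/2 = 11/2
  3 + 2/11 = 35/11
  13 + 11/35 = 466/35

466/35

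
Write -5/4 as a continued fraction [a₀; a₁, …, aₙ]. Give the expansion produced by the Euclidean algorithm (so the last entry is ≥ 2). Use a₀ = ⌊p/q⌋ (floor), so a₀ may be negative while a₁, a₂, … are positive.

-5 = -2×4 + 3
4 = 1×3 + 1
3 = 3×1 + 0  (stop)
So -5/4 = [-2; 1, 3].

[-2; 1, 3]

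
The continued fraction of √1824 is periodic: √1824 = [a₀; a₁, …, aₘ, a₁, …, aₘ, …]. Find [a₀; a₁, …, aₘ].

[42; 1, 2, 2, 2, 1, 84]

a₀ = ⌊√1824⌋ = 42.
With m₀=0, d₀=1 and mₖ₊₁ = dₖaₖ − mₖ, dₖ₊₁ = (n − mₖ₊₁²)/dₖ, aₖ₊₁ = ⌊(a₀+mₖ₊₁)/dₖ₊₁⌋:
  k=1: m=42, d=60, a=1
  k=2: m=18, d=25, a=2
  k=3: m=32, d=32, a=2
  k=4: m=32, d=25, a=2
  k=5: m=18, d=60, a=1
  k=6: m=42, d=1, a=84
d=1 and a=2a₀=84 at k=6, so the next step gives (m, d) = (42, 60) again — its k=1 value — and the period has length 6.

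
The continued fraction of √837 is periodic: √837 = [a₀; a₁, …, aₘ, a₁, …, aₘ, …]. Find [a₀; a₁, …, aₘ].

a₀ = ⌊√837⌋ = 28.

[28; 1, 13, 2, 13, 1, 56]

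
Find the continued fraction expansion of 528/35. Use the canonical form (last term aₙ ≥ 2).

528 = 15*35 + 3
35 = 11*3 + 2
3 = 1*2 + 1
2 = 2*1 + 0  (stop)
So 528/35 = [15; 11, 1, 2].

[15; 11, 1, 2]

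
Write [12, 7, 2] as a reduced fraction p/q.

Fold from the inside: start with 2/1.
  7 + 1/2 = 15/2
  12 + 2/15 = 182/15

182/15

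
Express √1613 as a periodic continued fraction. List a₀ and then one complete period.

a₀ = ⌊√1613⌋ = 40.
With m₀=0, d₀=1 and mₖ₊₁ = dₖaₖ − mₖ, dₖ₊₁ = (n − mₖ₊₁²)/dₖ, aₖ₊₁ = ⌊(a₀+mₖ₊₁)/dₖ₊₁⌋:
  k=1: m=40, d=13, a=6
  k=2: m=38, d=13, a=6
  k=3: m=40, d=1, a=80
d=1 and a=2a₀=80 at k=3, so the next step gives (m, d) = (40, 13) again — its k=1 value — and the period has length 3.

[40; 6, 6, 80]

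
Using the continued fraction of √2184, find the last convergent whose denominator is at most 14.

514/11

√2184 = [46; 1, 2, 1, 2, 1, 92, …] (period length 6).
Convergents:
  p_0/q_0 = 46/1
  p_1/q_1 = 47/1
  p_2/q_2 = 140/3
  p_3/q_3 = 187/4
  p_4/q_4 = 514/11
  p_5/q_5 = 701/15
q_4 = 11 ≤ 14 < 15 = q_5, so the answer is 514/11.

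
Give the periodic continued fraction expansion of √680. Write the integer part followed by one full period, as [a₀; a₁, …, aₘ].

a₀ = ⌊√680⌋ = 26.

[26; 13, 52]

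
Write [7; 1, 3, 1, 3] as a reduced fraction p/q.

148/19

Fold from the inside: start with 3/1.
  1 + 1/3 = 4/3
  3 + 3/4 = 15/4
  1 + 4/15 = 19/15
  7 + 15/19 = 148/19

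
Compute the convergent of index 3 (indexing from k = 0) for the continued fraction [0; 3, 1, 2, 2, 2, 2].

3/11

Using pₖ = aₖpₖ₋₁ + pₖ₋₂, qₖ = aₖqₖ₋₁ + qₖ₋₂ (with p₋₁=1, p₋₂=0, q₋₁=0, q₋₂=1):
  k=0: a=0, p=0, q=1
  k=1: a=3, p=1, q=3
  k=2: a=1, p=1, q=4
  k=3: a=2, p=3, q=11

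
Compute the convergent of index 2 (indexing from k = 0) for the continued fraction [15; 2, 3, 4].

Using pₖ = aₖpₖ₋₁ + pₖ₋₂, qₖ = aₖqₖ₋₁ + qₖ₋₂ (with p₋₁=1, p₋₂=0, q₋₁=0, q₋₂=1):
  k=0: a=15, p=15, q=1
  k=1: a=2, p=31, q=2
  k=2: a=3, p=108, q=7

108/7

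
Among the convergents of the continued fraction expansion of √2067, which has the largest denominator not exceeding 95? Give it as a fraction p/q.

1273/28

√2067 = [45; 2, 6, 2, 90, …] (period length 4).
Convergents:
  p_0/q_0 = 45/1
  p_1/q_1 = 91/2
  p_2/q_2 = 591/13
  p_3/q_3 = 1273/28
  p_4/q_4 = 115161/2533
q_3 = 28 ≤ 95 < 2533 = q_4, so the answer is 1273/28.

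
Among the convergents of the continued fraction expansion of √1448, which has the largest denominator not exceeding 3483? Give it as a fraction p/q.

54986/1445

√1448 = [38; 19, 76, …] (period length 2).
Convergents:
  p_0/q_0 = 38/1
  p_1/q_1 = 723/19
  p_2/q_2 = 54986/1445
  p_3/q_3 = 1045457/27474
q_2 = 1445 ≤ 3483 < 27474 = q_3, so the answer is 54986/1445.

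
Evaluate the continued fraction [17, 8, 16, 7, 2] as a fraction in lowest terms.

Using pₖ = aₖpₖ₋₁ + pₖ₋₂ and qₖ = aₖqₖ₋₁ + qₖ₋₂:
  k=0: a=17, p=17, q=1
  k=1: a=8, p=137, q=8
  k=2: a=16, p=2209, q=129
  k=3: a=7, p=15600, q=911
  k=4: a=2, p=33409, q=1951

33409/1951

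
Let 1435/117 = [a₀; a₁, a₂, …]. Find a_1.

1435 = 12·117 + 31   →  a_0 = 12
117 = 3·31 + 24   →  a_1 = 3

3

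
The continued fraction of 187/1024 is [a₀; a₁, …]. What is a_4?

187 = 0·1024 + 187   →  a_0 = 0
1024 = 5·187 + 89   →  a_1 = 5
187 = 2·89 + 9   →  a_2 = 2
89 = 9·9 + 8   →  a_3 = 9
9 = 1·8 + 1   →  a_4 = 1

1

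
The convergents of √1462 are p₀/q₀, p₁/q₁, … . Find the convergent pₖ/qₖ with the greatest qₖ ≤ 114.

2753/72

√1462 = [38; 4, 4, 4, 76, …] (period length 4).
Convergents:
  p_0/q_0 = 38/1
  p_1/q_1 = 153/4
  p_2/q_2 = 650/17
  p_3/q_3 = 2753/72
  p_4/q_4 = 209878/5489
q_3 = 72 ≤ 114 < 5489 = q_4, so the answer is 2753/72.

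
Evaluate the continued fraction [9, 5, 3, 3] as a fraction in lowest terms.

Fold from the inside: start with 3/1.
  3 + 1/3 = 10/3
  5 + 3/10 = 53/10
  9 + 10/53 = 487/53

487/53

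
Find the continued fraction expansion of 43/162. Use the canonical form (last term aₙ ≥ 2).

[0; 3, 1, 3, 3, 3]

43 = 0×162 + 43
162 = 3×43 + 33
43 = 1×33 + 10
33 = 3×10 + 3
10 = 3×3 + 1
3 = 3×1 + 0  (stop)
So 43/162 = [0; 3, 1, 3, 3, 3].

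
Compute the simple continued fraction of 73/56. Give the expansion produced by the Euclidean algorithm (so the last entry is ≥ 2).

73 = 1*56 + 17
56 = 3*17 + 5
17 = 3*5 + 2
5 = 2*2 + 1
2 = 2*1 + 0  (stop)
So 73/56 = [1; 3, 3, 2, 2].

[1; 3, 3, 2, 2]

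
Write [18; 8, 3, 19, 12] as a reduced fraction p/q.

Fold from the inside: start with 12/1.
  19 + 1/12 = 229/12
  3 + 12/229 = 699/229
  8 + 229/699 = 5821/699
  18 + 699/5821 = 105477/5821

105477/5821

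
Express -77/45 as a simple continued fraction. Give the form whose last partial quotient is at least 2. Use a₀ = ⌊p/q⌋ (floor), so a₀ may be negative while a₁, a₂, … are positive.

-77 = -2×45 + 13
45 = 3×13 + 6
13 = 2×6 + 1
6 = 6×1 + 0  (stop)
So -77/45 = [-2; 3, 2, 6].

[-2; 3, 2, 6]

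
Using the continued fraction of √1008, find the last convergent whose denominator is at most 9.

127/4

√1008 = [31; 1, 2, 1, 62, …] (period length 4).
Convergents:
  p_0/q_0 = 31/1
  p_1/q_1 = 32/1
  p_2/q_2 = 95/3
  p_3/q_3 = 127/4
  p_4/q_4 = 7969/251
q_3 = 4 ≤ 9 < 251 = q_4, so the answer is 127/4.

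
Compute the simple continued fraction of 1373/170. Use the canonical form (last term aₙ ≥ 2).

[8; 13, 13]

1373 = 8·170 + 13
170 = 13·13 + 1
13 = 13·1 + 0  (stop)
So 1373/170 = [8; 13, 13].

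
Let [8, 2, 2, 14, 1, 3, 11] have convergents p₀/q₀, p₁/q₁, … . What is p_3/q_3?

Using pₖ = aₖpₖ₋₁ + pₖ₋₂, qₖ = aₖqₖ₋₁ + qₖ₋₂ (with p₋₁=1, p₋₂=0, q₋₁=0, q₋₂=1):
  k=0: a=8, p=8, q=1
  k=1: a=2, p=17, q=2
  k=2: a=2, p=42, q=5
  k=3: a=14, p=605, q=72

605/72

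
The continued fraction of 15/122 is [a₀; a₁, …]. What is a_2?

15 = 0·122 + 15   →  a_0 = 0
122 = 8·15 + 2   →  a_1 = 8
15 = 7·2 + 1   →  a_2 = 7

7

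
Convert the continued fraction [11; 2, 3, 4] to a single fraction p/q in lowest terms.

Using pₖ = aₖpₖ₋₁ + pₖ₋₂ and qₖ = aₖqₖ₋₁ + qₖ₋₂:
  k=0: a=11, p=11, q=1
  k=1: a=2, p=23, q=2
  k=2: a=3, p=80, q=7
  k=3: a=4, p=343, q=30

343/30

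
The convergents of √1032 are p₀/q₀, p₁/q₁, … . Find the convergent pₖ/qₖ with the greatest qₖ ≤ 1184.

√1032 = [32; 8, 64, …] (period length 2).
Convergents:
  p_0/q_0 = 32/1
  p_1/q_1 = 257/8
  p_2/q_2 = 16480/513
  p_3/q_3 = 132097/4112
q_2 = 513 ≤ 1184 < 4112 = q_3, so the answer is 16480/513.

16480/513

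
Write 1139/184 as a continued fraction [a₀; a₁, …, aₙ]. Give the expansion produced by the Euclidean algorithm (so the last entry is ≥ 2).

1139 = 6*184 + 35
184 = 5*35 + 9
35 = 3*9 + 8
9 = 1*8 + 1
8 = 8*1 + 0  (stop)
So 1139/184 = [6; 5, 3, 1, 8].

[6; 5, 3, 1, 8]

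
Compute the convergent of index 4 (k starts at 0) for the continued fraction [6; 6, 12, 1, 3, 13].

Using pₖ = aₖpₖ₋₁ + pₖ₋₂, qₖ = aₖqₖ₋₁ + qₖ₋₂ (with p₋₁=1, p₋₂=0, q₋₁=0, q₋₂=1):
  k=0: a=6, p=6, q=1
  k=1: a=6, p=37, q=6
  k=2: a=12, p=450, q=73
  k=3: a=1, p=487, q=79
  k=4: a=3, p=1911, q=310

1911/310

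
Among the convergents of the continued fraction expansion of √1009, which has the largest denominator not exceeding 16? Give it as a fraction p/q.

413/13

√1009 = [31; 1, 3, 3, 1, 62, …] (period length 5).
Convergents:
  p_0/q_0 = 31/1
  p_1/q_1 = 32/1
  p_2/q_2 = 127/4
  p_3/q_3 = 413/13
  p_4/q_4 = 540/17
q_3 = 13 ≤ 16 < 17 = q_4, so the answer is 413/13.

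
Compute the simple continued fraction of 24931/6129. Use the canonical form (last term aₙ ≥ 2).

24931 = 4×6129 + 415
6129 = 14×415 + 319
415 = 1×319 + 96
319 = 3×96 + 31
96 = 3×31 + 3
31 = 10×3 + 1
3 = 3×1 + 0  (stop)
So 24931/6129 = [4; 14, 1, 3, 3, 10, 3].

[4; 14, 1, 3, 3, 10, 3]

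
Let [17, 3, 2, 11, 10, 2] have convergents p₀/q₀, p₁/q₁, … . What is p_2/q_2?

Using pₖ = aₖpₖ₋₁ + pₖ₋₂, qₖ = aₖqₖ₋₁ + qₖ₋₂ (with p₋₁=1, p₋₂=0, q₋₁=0, q₋₂=1):
  k=0: a=17, p=17, q=1
  k=1: a=3, p=52, q=3
  k=2: a=2, p=121, q=7

121/7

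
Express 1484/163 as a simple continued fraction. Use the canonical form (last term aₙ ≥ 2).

[9; 9, 1, 1, 2, 3]

1484 = 9·163 + 17
163 = 9·17 + 10
17 = 1·10 + 7
10 = 1·7 + 3
7 = 2·3 + 1
3 = 3·1 + 0  (stop)
So 1484/163 = [9; 9, 1, 1, 2, 3].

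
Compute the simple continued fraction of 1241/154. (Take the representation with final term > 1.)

[8; 17, 9]

1241 = 8*154 + 9
154 = 17*9 + 1
9 = 9*1 + 0  (stop)
So 1241/154 = [8; 17, 9].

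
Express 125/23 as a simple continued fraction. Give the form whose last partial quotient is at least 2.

125 = 5×23 + 10
23 = 2×10 + 3
10 = 3×3 + 1
3 = 3×1 + 0  (stop)
So 125/23 = [5; 2, 3, 3].

[5; 2, 3, 3]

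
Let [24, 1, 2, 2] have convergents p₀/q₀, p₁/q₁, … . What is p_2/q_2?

74/3

Using pₖ = aₖpₖ₋₁ + pₖ₋₂, qₖ = aₖqₖ₋₁ + qₖ₋₂ (with p₋₁=1, p₋₂=0, q₋₁=0, q₋₂=1):
  k=0: a=24, p=24, q=1
  k=1: a=1, p=25, q=1
  k=2: a=2, p=74, q=3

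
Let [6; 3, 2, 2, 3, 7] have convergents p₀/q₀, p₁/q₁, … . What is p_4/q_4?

Using pₖ = aₖpₖ₋₁ + pₖ₋₂, qₖ = aₖqₖ₋₁ + qₖ₋₂ (with p₋₁=1, p₋₂=0, q₋₁=0, q₋₂=1):
  k=0: a=6, p=6, q=1
  k=1: a=3, p=19, q=3
  k=2: a=2, p=44, q=7
  k=3: a=2, p=107, q=17
  k=4: a=3, p=365, q=58

365/58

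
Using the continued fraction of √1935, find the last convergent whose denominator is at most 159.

√1935 = [43; 1, 86, …] (period length 2).
Convergents:
  p_0/q_0 = 43/1
  p_1/q_1 = 44/1
  p_2/q_2 = 3827/87
  p_3/q_3 = 3871/88
  p_4/q_4 = 336733/7655
q_3 = 88 ≤ 159 < 7655 = q_4, so the answer is 3871/88.

3871/88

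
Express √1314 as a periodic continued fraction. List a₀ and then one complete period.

a₀ = ⌊√1314⌋ = 36.
With m₀=0, d₀=1 and mₖ₊₁ = dₖaₖ − mₖ, dₖ₊₁ = (n − mₖ₊₁²)/dₖ, aₖ₊₁ = ⌊(a₀+mₖ₊₁)/dₖ₊₁⌋:
  k=1: m=36, d=18, a=4
  k=2: m=36, d=1, a=72
d=1 and a=2a₀=72 at k=2, so the next step gives (m, d) = (36, 18) again — its k=1 value — and the period has length 2.

[36; 4, 72]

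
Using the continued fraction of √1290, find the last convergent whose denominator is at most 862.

30565/851

√1290 = [35; 1, 10, 1, 70, …] (period length 4).
Convergents:
  p_0/q_0 = 35/1
  p_1/q_1 = 36/1
  p_2/q_2 = 395/11
  p_3/q_3 = 431/12
  p_4/q_4 = 30565/851
  p_5/q_5 = 30996/863
q_4 = 851 ≤ 862 < 863 = q_5, so the answer is 30565/851.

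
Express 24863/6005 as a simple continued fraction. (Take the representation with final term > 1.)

[4; 7, 8, 9, 2, 5]

24863 = 4*6005 + 843
6005 = 7*843 + 104
843 = 8*104 + 11
104 = 9*11 + 5
11 = 2*5 + 1
5 = 5*1 + 0  (stop)
So 24863/6005 = [4; 7, 8, 9, 2, 5].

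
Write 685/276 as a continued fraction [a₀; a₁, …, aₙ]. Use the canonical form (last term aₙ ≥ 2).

[2; 2, 13, 3, 3]

685 = 2×276 + 133
276 = 2×133 + 10
133 = 13×10 + 3
10 = 3×3 + 1
3 = 3×1 + 0  (stop)
So 685/276 = [2; 2, 13, 3, 3].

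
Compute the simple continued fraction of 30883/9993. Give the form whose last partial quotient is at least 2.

30883 = 3×9993 + 904
9993 = 11×904 + 49
904 = 18×49 + 22
49 = 2×22 + 5
22 = 4×5 + 2
5 = 2×2 + 1
2 = 2×1 + 0  (stop)
So 30883/9993 = [3; 11, 18, 2, 4, 2, 2].

[3; 11, 18, 2, 4, 2, 2]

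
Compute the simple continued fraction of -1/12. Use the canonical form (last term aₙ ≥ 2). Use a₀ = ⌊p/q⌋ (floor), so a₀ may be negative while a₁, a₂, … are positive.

-1 = -1*12 + 11
12 = 1*11 + 1
11 = 11*1 + 0  (stop)
So -1/12 = [-1; 1, 11].

[-1; 1, 11]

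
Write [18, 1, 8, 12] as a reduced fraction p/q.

2059/109

Fold from the inside: start with 12/1.
  8 + 1/12 = 97/12
  1 + 12/97 = 109/97
  18 + 97/109 = 2059/109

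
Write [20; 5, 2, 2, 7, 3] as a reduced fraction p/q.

Using pₖ = aₖpₖ₋₁ + pₖ₋₂ and qₖ = aₖqₖ₋₁ + qₖ₋₂:
  k=0: a=20, p=20, q=1
  k=1: a=5, p=101, q=5
  k=2: a=2, p=222, q=11
  k=3: a=2, p=545, q=27
  k=4: a=7, p=4037, q=200
  k=5: a=3, p=12656, q=627

12656/627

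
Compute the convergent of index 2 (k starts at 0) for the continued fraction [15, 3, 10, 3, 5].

Using pₖ = aₖpₖ₋₁ + pₖ₋₂, qₖ = aₖqₖ₋₁ + qₖ₋₂ (with p₋₁=1, p₋₂=0, q₋₁=0, q₋₂=1):
  k=0: a=15, p=15, q=1
  k=1: a=3, p=46, q=3
  k=2: a=10, p=475, q=31

475/31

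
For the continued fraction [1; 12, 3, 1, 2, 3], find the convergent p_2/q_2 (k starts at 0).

40/37

Using pₖ = aₖpₖ₋₁ + pₖ₋₂, qₖ = aₖqₖ₋₁ + qₖ₋₂ (with p₋₁=1, p₋₂=0, q₋₁=0, q₋₂=1):
  k=0: a=1, p=1, q=1
  k=1: a=12, p=13, q=12
  k=2: a=3, p=40, q=37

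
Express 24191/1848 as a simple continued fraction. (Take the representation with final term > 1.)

24191 = 13×1848 + 167
1848 = 11×167 + 11
167 = 15×11 + 2
11 = 5×2 + 1
2 = 2×1 + 0  (stop)
So 24191/1848 = [13; 11, 15, 5, 2].

[13; 11, 15, 5, 2]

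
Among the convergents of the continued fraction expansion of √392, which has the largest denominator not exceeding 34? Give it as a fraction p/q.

99/5

√392 = [19; 1, 3, 1, 38, …] (period length 4).
Convergents:
  p_0/q_0 = 19/1
  p_1/q_1 = 20/1
  p_2/q_2 = 79/4
  p_3/q_3 = 99/5
  p_4/q_4 = 3841/194
q_3 = 5 ≤ 34 < 194 = q_4, so the answer is 99/5.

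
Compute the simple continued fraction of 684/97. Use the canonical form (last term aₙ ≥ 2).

684 = 7·97 + 5
97 = 19·5 + 2
5 = 2·2 + 1
2 = 2·1 + 0  (stop)
So 684/97 = [7; 19, 2, 2].

[7; 19, 2, 2]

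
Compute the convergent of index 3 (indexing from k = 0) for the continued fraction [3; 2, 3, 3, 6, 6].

Using pₖ = aₖpₖ₋₁ + pₖ₋₂, qₖ = aₖqₖ₋₁ + qₖ₋₂ (with p₋₁=1, p₋₂=0, q₋₁=0, q₋₂=1):
  k=0: a=3, p=3, q=1
  k=1: a=2, p=7, q=2
  k=2: a=3, p=24, q=7
  k=3: a=3, p=79, q=23

79/23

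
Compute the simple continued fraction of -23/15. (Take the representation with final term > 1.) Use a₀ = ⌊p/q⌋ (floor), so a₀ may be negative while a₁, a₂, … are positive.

[-2; 2, 7]

-23 = -2*15 + 7
15 = 2*7 + 1
7 = 7*1 + 0  (stop)
So -23/15 = [-2; 2, 7].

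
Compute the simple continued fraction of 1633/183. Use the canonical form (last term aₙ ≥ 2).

1633 = 8·183 + 169
183 = 1·169 + 14
169 = 12·14 + 1
14 = 14·1 + 0  (stop)
So 1633/183 = [8; 1, 12, 14].

[8; 1, 12, 14]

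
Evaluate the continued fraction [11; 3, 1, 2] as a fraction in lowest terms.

Fold from the inside: start with 2/1.
  1 + 1/2 = 3/2
  3 + 2/3 = 11/3
  11 + 3/11 = 124/11

124/11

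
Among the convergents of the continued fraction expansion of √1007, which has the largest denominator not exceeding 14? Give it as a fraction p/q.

√1007 = [31; 1, 2, 1, 2, 1, 62, …] (period length 6).
Convergents:
  p_0/q_0 = 31/1
  p_1/q_1 = 32/1
  p_2/q_2 = 95/3
  p_3/q_3 = 127/4
  p_4/q_4 = 349/11
  p_5/q_5 = 476/15
q_4 = 11 ≤ 14 < 15 = q_5, so the answer is 349/11.

349/11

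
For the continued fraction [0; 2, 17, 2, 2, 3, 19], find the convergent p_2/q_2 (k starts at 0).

17/35

Using pₖ = aₖpₖ₋₁ + pₖ₋₂, qₖ = aₖqₖ₋₁ + qₖ₋₂ (with p₋₁=1, p₋₂=0, q₋₁=0, q₋₂=1):
  k=0: a=0, p=0, q=1
  k=1: a=2, p=1, q=2
  k=2: a=17, p=17, q=35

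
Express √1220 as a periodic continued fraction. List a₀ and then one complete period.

[34; 1, 12, 1, 68]

a₀ = ⌊√1220⌋ = 34.
With m₀=0, d₀=1 and mₖ₊₁ = dₖaₖ − mₖ, dₖ₊₁ = (n − mₖ₊₁²)/dₖ, aₖ₊₁ = ⌊(a₀+mₖ₊₁)/dₖ₊₁⌋:
  k=1: m=34, d=64, a=1
  k=2: m=30, d=5, a=12
  k=3: m=30, d=64, a=1
  k=4: m=34, d=1, a=68
d=1 and a=2a₀=68 at k=4, so the next step gives (m, d) = (34, 64) again — its k=1 value — and the period has length 4.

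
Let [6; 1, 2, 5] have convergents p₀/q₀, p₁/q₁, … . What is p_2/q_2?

20/3

Using pₖ = aₖpₖ₋₁ + pₖ₋₂, qₖ = aₖqₖ₋₁ + qₖ₋₂ (with p₋₁=1, p₋₂=0, q₋₁=0, q₋₂=1):
  k=0: a=6, p=6, q=1
  k=1: a=1, p=7, q=1
  k=2: a=2, p=20, q=3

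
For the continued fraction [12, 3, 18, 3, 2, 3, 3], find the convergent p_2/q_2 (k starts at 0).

678/55

Using pₖ = aₖpₖ₋₁ + pₖ₋₂, qₖ = aₖqₖ₋₁ + qₖ₋₂ (with p₋₁=1, p₋₂=0, q₋₁=0, q₋₂=1):
  k=0: a=12, p=12, q=1
  k=1: a=3, p=37, q=3
  k=2: a=18, p=678, q=55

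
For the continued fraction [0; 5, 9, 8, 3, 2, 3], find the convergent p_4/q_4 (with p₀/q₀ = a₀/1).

228/1165

Using pₖ = aₖpₖ₋₁ + pₖ₋₂, qₖ = aₖqₖ₋₁ + qₖ₋₂ (with p₋₁=1, p₋₂=0, q₋₁=0, q₋₂=1):
  k=0: a=0, p=0, q=1
  k=1: a=5, p=1, q=5
  k=2: a=9, p=9, q=46
  k=3: a=8, p=73, q=373
  k=4: a=3, p=228, q=1165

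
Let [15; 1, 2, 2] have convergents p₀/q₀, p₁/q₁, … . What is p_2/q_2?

47/3

Using pₖ = aₖpₖ₋₁ + pₖ₋₂, qₖ = aₖqₖ₋₁ + qₖ₋₂ (with p₋₁=1, p₋₂=0, q₋₁=0, q₋₂=1):
  k=0: a=15, p=15, q=1
  k=1: a=1, p=16, q=1
  k=2: a=2, p=47, q=3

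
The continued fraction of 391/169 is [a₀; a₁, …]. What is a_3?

3

391 = 2·169 + 53   →  a_0 = 2
169 = 3·53 + 10   →  a_1 = 3
53 = 5·10 + 3   →  a_2 = 5
10 = 3·3 + 1   →  a_3 = 3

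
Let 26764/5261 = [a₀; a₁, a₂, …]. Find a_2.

2

26764 = 5·5261 + 459   →  a_0 = 5
5261 = 11·459 + 212   →  a_1 = 11
459 = 2·212 + 35   →  a_2 = 2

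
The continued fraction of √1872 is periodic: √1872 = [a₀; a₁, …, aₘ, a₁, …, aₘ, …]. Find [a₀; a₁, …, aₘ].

a₀ = ⌊√1872⌋ = 43.
With m₀=0, d₀=1 and mₖ₊₁ = dₖaₖ − mₖ, dₖ₊₁ = (n − mₖ₊₁²)/dₖ, aₖ₊₁ = ⌊(a₀+mₖ₊₁)/dₖ₊₁⌋:
  k=1: m=43, d=23, a=3
  k=2: m=26, d=52, a=1
  k=3: m=26, d=23, a=3
  k=4: m=43, d=1, a=86
d=1 and a=2a₀=86 at k=4, so the next step gives (m, d) = (43, 23) again — its k=1 value — and the period has length 4.

[43; 3, 1, 3, 86]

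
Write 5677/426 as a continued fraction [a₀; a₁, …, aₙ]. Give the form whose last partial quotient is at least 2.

[13; 3, 15, 2, 4]

5677 = 13·426 + 139
426 = 3·139 + 9
139 = 15·9 + 4
9 = 2·4 + 1
4 = 4·1 + 0  (stop)
So 5677/426 = [13; 3, 15, 2, 4].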